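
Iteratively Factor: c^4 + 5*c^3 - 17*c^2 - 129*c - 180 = (c + 3)*(c^3 + 2*c^2 - 23*c - 60) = (c + 3)*(c + 4)*(c^2 - 2*c - 15) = (c - 5)*(c + 3)*(c + 4)*(c + 3)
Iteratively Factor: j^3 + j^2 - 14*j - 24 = (j + 3)*(j^2 - 2*j - 8) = (j - 4)*(j + 3)*(j + 2)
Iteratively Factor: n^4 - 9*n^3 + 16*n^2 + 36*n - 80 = (n - 5)*(n^3 - 4*n^2 - 4*n + 16) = (n - 5)*(n - 4)*(n^2 - 4) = (n - 5)*(n - 4)*(n - 2)*(n + 2)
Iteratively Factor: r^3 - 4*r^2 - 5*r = (r + 1)*(r^2 - 5*r) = r*(r + 1)*(r - 5)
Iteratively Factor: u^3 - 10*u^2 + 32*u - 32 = (u - 4)*(u^2 - 6*u + 8) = (u - 4)*(u - 2)*(u - 4)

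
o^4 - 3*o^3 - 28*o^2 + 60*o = o*(o - 6)*(o - 2)*(o + 5)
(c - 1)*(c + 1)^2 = c^3 + c^2 - c - 1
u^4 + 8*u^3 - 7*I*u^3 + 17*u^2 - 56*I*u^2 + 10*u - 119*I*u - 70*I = (u + 1)*(u + 2)*(u + 5)*(u - 7*I)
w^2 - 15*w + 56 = (w - 8)*(w - 7)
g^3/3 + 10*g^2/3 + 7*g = g*(g/3 + 1)*(g + 7)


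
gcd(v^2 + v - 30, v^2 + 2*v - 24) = v + 6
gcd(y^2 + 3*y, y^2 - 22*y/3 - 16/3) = 1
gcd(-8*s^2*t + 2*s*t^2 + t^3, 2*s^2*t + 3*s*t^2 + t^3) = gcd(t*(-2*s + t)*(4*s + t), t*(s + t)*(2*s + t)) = t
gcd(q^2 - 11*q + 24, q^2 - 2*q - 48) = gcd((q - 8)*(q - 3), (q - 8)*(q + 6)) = q - 8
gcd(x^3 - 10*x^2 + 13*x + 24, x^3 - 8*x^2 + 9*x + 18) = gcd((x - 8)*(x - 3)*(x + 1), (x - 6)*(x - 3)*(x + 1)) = x^2 - 2*x - 3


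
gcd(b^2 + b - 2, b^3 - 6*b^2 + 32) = b + 2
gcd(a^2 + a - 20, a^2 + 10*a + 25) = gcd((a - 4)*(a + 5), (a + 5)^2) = a + 5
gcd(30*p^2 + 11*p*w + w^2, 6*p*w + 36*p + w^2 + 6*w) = 6*p + w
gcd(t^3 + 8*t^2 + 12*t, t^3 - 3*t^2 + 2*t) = t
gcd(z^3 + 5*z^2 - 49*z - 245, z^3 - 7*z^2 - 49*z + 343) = z^2 - 49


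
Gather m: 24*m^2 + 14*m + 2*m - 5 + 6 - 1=24*m^2 + 16*m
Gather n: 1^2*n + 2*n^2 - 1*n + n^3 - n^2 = n^3 + n^2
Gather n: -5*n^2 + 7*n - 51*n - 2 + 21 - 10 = -5*n^2 - 44*n + 9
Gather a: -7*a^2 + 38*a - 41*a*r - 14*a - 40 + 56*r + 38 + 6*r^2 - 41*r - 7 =-7*a^2 + a*(24 - 41*r) + 6*r^2 + 15*r - 9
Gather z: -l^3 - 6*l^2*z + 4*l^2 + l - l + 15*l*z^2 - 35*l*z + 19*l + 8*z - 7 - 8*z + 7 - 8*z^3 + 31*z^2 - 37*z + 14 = -l^3 + 4*l^2 + 19*l - 8*z^3 + z^2*(15*l + 31) + z*(-6*l^2 - 35*l - 37) + 14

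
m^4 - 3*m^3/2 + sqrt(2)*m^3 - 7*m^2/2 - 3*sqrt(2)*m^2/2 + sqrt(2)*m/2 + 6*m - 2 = (m - 1)*(m - 1/2)*(m - sqrt(2))*(m + 2*sqrt(2))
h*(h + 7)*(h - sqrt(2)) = h^3 - sqrt(2)*h^2 + 7*h^2 - 7*sqrt(2)*h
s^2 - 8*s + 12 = (s - 6)*(s - 2)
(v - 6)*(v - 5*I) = v^2 - 6*v - 5*I*v + 30*I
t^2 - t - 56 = (t - 8)*(t + 7)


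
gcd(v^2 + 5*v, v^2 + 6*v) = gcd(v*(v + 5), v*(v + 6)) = v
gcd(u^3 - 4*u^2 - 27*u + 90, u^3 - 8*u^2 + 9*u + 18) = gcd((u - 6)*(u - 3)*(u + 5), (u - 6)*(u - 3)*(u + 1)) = u^2 - 9*u + 18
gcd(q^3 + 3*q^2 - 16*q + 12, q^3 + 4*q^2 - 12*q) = q^2 + 4*q - 12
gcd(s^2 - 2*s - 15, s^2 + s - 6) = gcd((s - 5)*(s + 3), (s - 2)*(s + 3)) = s + 3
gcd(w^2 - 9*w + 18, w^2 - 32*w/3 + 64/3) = 1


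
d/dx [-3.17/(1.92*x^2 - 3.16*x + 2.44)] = (12.1728*x - 10.0172)/(1.92*x^2 - 3.16*x + 2.44)^2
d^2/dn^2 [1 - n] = 0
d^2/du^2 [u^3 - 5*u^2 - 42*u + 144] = 6*u - 10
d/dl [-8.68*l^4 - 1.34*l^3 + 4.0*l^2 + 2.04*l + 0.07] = -34.72*l^3 - 4.02*l^2 + 8.0*l + 2.04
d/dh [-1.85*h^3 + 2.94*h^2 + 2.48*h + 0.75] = -5.55*h^2 + 5.88*h + 2.48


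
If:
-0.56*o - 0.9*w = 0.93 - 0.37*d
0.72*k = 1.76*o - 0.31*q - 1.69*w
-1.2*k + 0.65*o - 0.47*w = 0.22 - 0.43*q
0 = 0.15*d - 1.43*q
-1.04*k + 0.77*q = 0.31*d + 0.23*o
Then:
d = 1.28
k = -0.21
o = -0.34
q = 0.13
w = -0.29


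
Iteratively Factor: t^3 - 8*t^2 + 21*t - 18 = (t - 2)*(t^2 - 6*t + 9) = (t - 3)*(t - 2)*(t - 3)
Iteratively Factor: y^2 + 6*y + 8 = (y + 4)*(y + 2)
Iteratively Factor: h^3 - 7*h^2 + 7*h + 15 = (h - 3)*(h^2 - 4*h - 5) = (h - 3)*(h + 1)*(h - 5)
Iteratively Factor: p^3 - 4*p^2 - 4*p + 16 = (p - 2)*(p^2 - 2*p - 8) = (p - 2)*(p + 2)*(p - 4)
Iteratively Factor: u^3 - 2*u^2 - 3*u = (u + 1)*(u^2 - 3*u) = u*(u + 1)*(u - 3)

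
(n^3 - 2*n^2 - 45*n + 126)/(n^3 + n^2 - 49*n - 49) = (n^2 - 9*n + 18)/(n^2 - 6*n - 7)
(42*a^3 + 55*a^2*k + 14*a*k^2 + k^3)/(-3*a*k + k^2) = (-42*a^3 - 55*a^2*k - 14*a*k^2 - k^3)/(k*(3*a - k))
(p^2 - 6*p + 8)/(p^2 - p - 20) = (-p^2 + 6*p - 8)/(-p^2 + p + 20)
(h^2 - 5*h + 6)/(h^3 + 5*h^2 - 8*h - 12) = (h - 3)/(h^2 + 7*h + 6)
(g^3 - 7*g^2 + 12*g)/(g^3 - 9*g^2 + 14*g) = (g^2 - 7*g + 12)/(g^2 - 9*g + 14)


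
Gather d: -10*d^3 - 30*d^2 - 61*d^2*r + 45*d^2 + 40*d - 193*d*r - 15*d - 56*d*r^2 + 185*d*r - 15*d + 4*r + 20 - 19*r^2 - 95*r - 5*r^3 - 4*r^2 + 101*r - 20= -10*d^3 + d^2*(15 - 61*r) + d*(-56*r^2 - 8*r + 10) - 5*r^3 - 23*r^2 + 10*r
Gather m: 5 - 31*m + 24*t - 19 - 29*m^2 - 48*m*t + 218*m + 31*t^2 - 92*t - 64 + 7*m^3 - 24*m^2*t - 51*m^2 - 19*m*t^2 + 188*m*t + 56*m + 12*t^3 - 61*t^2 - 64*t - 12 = 7*m^3 + m^2*(-24*t - 80) + m*(-19*t^2 + 140*t + 243) + 12*t^3 - 30*t^2 - 132*t - 90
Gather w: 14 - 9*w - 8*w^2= -8*w^2 - 9*w + 14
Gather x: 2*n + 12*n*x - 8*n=12*n*x - 6*n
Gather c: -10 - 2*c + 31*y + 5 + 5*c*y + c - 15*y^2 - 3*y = c*(5*y - 1) - 15*y^2 + 28*y - 5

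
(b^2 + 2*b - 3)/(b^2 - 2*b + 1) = (b + 3)/(b - 1)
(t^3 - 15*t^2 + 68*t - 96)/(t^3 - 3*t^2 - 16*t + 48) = (t - 8)/(t + 4)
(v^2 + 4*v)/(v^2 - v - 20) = v/(v - 5)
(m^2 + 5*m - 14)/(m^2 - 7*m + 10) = (m + 7)/(m - 5)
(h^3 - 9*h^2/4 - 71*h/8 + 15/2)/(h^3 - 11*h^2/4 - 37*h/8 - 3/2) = (8*h^2 + 14*h - 15)/(8*h^2 + 10*h + 3)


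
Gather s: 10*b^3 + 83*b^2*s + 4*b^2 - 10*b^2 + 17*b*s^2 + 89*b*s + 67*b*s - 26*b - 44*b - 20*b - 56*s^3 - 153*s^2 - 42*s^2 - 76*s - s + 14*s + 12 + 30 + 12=10*b^3 - 6*b^2 - 90*b - 56*s^3 + s^2*(17*b - 195) + s*(83*b^2 + 156*b - 63) + 54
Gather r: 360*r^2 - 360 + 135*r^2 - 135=495*r^2 - 495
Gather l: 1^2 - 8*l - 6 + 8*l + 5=0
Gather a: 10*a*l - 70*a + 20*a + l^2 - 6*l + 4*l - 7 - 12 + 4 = a*(10*l - 50) + l^2 - 2*l - 15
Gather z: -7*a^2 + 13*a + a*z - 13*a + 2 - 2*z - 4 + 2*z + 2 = -7*a^2 + a*z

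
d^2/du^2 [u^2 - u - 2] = 2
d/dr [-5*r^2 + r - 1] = 1 - 10*r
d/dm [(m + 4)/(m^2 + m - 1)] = (m^2 + m - (m + 4)*(2*m + 1) - 1)/(m^2 + m - 1)^2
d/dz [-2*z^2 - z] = -4*z - 1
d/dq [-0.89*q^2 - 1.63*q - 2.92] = -1.78*q - 1.63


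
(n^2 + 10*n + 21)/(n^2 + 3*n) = (n + 7)/n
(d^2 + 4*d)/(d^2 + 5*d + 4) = d/(d + 1)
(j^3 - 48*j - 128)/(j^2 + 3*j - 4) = (j^2 - 4*j - 32)/(j - 1)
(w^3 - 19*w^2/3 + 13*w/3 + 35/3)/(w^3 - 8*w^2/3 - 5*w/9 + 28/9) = 3*(w - 5)/(3*w - 4)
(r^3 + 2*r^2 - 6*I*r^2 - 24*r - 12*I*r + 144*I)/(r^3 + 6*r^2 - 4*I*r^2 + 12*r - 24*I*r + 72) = (r - 4)/(r + 2*I)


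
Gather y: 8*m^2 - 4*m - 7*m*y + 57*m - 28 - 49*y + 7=8*m^2 + 53*m + y*(-7*m - 49) - 21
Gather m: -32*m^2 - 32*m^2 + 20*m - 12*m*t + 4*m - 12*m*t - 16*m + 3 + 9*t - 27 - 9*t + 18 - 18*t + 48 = -64*m^2 + m*(8 - 24*t) - 18*t + 42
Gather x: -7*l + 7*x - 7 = -7*l + 7*x - 7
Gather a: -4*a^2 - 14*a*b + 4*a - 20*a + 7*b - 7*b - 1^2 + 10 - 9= -4*a^2 + a*(-14*b - 16)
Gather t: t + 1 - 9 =t - 8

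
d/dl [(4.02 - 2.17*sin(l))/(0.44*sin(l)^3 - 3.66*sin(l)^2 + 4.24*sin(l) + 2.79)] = (1.9096*sin(l)^3 - 13.2486*sin(l)^2 + 29.4264*sin(l) - 23.0991)*cos(l)/(0.1936*sin(l)^6 - 3.2208*sin(l)^5 + 17.1268*sin(l)^4 - 28.5816*sin(l)^3 - 2.4452*sin(l)^2 + 23.6592*sin(l) + 7.7841)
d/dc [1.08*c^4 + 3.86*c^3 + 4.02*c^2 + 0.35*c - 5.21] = 4.32*c^3 + 11.58*c^2 + 8.04*c + 0.35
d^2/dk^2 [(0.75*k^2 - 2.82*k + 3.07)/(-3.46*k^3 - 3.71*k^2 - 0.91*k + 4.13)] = (-17.9574*k^6 + 202.559472*k^5 - 209.669772*k^4 - 715.641122*k^3 + 103.084548*k^2 - 66.152562*k - 103.551994)/(41.421736*k^9 + 133.243908*k^8 + 175.553826*k^7 - 27.175477*k^6 - 271.919277*k^5 - 239.342754*k^4 + 94.144435*k^3 + 179.583138*k^2 + 46.565337*k - 70.444997)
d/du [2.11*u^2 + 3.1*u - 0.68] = 4.22*u + 3.1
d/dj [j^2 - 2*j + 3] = 2*j - 2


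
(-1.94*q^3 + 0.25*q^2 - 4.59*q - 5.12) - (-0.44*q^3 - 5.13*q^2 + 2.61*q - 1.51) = -1.5*q^3 + 5.38*q^2 - 7.2*q - 3.61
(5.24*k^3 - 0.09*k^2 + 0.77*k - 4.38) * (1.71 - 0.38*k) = -1.9912*k^4 + 8.9946*k^3 - 0.4465*k^2 + 2.9811*k - 7.4898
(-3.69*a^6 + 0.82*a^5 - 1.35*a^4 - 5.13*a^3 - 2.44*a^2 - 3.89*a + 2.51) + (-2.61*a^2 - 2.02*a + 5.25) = -3.69*a^6 + 0.82*a^5 - 1.35*a^4 - 5.13*a^3 - 5.05*a^2 - 5.91*a + 7.76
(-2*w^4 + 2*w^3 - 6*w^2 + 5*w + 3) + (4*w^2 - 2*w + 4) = -2*w^4 + 2*w^3 - 2*w^2 + 3*w + 7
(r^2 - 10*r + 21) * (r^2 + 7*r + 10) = r^4 - 3*r^3 - 39*r^2 + 47*r + 210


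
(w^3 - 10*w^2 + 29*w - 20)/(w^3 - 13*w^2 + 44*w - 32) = (w - 5)/(w - 8)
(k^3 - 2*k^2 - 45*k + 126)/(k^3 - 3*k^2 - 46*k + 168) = (k - 3)/(k - 4)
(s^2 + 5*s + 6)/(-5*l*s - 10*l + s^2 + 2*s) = (s + 3)/(-5*l + s)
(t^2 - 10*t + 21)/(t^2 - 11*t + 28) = (t - 3)/(t - 4)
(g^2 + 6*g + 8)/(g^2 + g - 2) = (g + 4)/(g - 1)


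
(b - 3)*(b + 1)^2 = b^3 - b^2 - 5*b - 3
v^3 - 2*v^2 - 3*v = v*(v - 3)*(v + 1)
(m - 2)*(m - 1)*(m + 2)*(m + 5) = m^4 + 4*m^3 - 9*m^2 - 16*m + 20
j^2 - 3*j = j*(j - 3)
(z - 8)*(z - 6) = z^2 - 14*z + 48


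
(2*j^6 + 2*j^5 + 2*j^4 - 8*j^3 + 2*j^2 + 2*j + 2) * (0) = 0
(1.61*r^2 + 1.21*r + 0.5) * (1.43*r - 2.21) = 2.3023*r^3 - 1.8278*r^2 - 1.9591*r - 1.105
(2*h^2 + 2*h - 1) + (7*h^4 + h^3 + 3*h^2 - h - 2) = 7*h^4 + h^3 + 5*h^2 + h - 3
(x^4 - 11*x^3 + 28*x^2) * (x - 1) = x^5 - 12*x^4 + 39*x^3 - 28*x^2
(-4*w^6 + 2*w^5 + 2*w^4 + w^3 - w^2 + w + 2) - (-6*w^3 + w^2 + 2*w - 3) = -4*w^6 + 2*w^5 + 2*w^4 + 7*w^3 - 2*w^2 - w + 5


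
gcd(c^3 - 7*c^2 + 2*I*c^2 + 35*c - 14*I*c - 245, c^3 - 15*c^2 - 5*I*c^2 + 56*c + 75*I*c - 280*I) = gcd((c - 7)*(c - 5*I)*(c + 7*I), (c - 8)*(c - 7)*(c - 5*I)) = c^2 + c*(-7 - 5*I) + 35*I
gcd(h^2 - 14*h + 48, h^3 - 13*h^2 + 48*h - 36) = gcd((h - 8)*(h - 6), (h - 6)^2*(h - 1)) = h - 6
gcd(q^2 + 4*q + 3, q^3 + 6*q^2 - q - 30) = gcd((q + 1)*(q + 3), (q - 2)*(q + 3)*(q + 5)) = q + 3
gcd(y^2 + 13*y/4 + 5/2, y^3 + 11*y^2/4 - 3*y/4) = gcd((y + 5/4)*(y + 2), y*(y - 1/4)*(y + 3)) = 1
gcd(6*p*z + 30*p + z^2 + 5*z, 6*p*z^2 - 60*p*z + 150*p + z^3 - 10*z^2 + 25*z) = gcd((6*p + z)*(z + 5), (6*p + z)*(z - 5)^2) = 6*p + z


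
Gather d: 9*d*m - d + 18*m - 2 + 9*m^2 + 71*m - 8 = d*(9*m - 1) + 9*m^2 + 89*m - 10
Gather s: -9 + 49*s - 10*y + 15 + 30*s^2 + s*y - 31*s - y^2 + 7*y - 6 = 30*s^2 + s*(y + 18) - y^2 - 3*y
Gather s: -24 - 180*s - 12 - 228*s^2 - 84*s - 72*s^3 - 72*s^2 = -72*s^3 - 300*s^2 - 264*s - 36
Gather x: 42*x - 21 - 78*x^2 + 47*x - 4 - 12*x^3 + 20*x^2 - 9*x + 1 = -12*x^3 - 58*x^2 + 80*x - 24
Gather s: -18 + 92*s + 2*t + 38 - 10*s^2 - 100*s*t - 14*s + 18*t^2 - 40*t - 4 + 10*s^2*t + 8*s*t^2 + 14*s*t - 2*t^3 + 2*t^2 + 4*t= s^2*(10*t - 10) + s*(8*t^2 - 86*t + 78) - 2*t^3 + 20*t^2 - 34*t + 16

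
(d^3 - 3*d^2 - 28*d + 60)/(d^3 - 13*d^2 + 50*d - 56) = (d^2 - d - 30)/(d^2 - 11*d + 28)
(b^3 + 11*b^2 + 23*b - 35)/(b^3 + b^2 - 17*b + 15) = (b + 7)/(b - 3)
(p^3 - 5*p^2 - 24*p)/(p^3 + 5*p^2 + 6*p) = (p - 8)/(p + 2)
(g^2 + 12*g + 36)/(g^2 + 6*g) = (g + 6)/g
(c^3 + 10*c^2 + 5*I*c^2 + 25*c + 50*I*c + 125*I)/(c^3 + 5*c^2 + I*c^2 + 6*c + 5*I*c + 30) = (c^2 + 5*c*(1 + I) + 25*I)/(c^2 + I*c + 6)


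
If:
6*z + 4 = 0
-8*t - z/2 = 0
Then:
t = 1/24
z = -2/3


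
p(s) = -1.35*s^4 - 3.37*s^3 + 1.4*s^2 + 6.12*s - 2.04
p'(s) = -5.4*s^3 - 10.11*s^2 + 2.8*s + 6.12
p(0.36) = 0.16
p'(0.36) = 5.57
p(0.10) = -1.42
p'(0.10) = 6.29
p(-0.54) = -4.52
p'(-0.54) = 2.51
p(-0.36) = -3.93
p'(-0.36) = 4.05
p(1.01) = 0.69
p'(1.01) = -6.93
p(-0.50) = -4.41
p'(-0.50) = 2.87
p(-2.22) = -4.65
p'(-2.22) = 9.16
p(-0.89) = -4.85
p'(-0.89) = -0.57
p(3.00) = -171.42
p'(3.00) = -222.27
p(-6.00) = -1010.04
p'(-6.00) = 791.76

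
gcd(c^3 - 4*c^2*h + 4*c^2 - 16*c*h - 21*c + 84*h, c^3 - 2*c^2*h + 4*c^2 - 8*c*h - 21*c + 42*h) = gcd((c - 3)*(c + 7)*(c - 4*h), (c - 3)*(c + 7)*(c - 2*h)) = c^2 + 4*c - 21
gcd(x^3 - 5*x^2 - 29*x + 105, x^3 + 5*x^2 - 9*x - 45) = x^2 + 2*x - 15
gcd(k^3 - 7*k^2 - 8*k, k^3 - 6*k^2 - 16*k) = k^2 - 8*k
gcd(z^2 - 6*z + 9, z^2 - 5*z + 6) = z - 3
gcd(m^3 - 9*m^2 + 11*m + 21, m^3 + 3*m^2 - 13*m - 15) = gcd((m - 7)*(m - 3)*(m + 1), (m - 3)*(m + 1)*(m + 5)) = m^2 - 2*m - 3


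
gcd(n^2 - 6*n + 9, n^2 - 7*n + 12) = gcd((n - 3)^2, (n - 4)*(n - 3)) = n - 3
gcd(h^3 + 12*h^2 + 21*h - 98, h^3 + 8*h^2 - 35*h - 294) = h^2 + 14*h + 49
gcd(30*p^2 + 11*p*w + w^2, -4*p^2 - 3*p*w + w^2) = 1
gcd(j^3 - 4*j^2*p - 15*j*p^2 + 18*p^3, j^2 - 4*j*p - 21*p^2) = j + 3*p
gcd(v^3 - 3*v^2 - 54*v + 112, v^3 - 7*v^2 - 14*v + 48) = v^2 - 10*v + 16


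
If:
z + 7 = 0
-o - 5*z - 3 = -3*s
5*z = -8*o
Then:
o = 35/8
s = -221/24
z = -7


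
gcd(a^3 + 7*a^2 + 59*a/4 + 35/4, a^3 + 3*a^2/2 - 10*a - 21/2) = a^2 + 9*a/2 + 7/2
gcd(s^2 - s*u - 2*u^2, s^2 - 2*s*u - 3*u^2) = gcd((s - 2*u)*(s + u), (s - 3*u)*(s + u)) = s + u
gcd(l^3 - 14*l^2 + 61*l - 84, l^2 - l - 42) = l - 7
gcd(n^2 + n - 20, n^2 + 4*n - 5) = n + 5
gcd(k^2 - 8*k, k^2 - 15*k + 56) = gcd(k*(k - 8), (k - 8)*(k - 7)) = k - 8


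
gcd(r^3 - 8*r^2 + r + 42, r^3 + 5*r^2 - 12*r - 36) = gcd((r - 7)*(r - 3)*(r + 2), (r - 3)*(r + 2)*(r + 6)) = r^2 - r - 6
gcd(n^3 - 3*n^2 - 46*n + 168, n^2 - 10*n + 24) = n^2 - 10*n + 24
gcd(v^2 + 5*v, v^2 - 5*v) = v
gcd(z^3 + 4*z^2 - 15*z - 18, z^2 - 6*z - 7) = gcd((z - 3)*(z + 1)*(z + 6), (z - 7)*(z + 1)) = z + 1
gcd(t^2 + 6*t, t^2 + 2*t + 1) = 1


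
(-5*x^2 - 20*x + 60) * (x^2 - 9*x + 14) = -5*x^4 + 25*x^3 + 170*x^2 - 820*x + 840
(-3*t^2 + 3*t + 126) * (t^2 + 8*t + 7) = -3*t^4 - 21*t^3 + 129*t^2 + 1029*t + 882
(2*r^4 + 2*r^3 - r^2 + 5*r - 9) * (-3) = -6*r^4 - 6*r^3 + 3*r^2 - 15*r + 27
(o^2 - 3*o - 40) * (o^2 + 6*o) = o^4 + 3*o^3 - 58*o^2 - 240*o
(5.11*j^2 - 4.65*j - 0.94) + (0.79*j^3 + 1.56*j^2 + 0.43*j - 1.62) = 0.79*j^3 + 6.67*j^2 - 4.22*j - 2.56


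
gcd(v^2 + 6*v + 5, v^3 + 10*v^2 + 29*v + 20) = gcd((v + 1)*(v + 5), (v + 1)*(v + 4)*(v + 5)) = v^2 + 6*v + 5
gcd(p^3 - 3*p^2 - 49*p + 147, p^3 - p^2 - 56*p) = p + 7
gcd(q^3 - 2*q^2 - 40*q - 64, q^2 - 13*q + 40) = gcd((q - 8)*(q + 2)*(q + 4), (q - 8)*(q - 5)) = q - 8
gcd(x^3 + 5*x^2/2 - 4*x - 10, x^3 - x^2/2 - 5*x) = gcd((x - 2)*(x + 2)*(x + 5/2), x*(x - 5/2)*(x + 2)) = x + 2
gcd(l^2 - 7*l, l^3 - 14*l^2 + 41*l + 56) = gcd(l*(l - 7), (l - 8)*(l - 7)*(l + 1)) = l - 7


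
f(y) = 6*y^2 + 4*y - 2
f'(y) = 12*y + 4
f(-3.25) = 48.38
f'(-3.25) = -35.00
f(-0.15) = -2.46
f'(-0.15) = 2.20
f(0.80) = 5.04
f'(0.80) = 13.60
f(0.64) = 3.02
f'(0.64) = 11.68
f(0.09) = -1.59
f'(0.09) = 5.08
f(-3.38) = 53.03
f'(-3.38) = -36.56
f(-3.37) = 52.66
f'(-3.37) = -36.44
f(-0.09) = -2.31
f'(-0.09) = 2.92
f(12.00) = 910.00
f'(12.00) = 148.00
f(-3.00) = 40.00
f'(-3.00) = -32.00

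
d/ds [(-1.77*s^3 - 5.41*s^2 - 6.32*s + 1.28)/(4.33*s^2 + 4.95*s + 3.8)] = (-7.6641*s^4 - 17.523*s^3 - 19.5919*s^2 - 52.2008*s - 30.352)/(18.7489*s^4 + 42.867*s^3 + 57.4105*s^2 + 37.62*s + 14.44)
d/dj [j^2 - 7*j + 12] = 2*j - 7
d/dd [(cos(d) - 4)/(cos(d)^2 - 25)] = (cos(d)^2 - 8*cos(d) + 25)*sin(d)/(cos(d)^2 - 25)^2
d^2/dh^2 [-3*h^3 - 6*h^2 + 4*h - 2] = -18*h - 12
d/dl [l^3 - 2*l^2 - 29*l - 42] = 3*l^2 - 4*l - 29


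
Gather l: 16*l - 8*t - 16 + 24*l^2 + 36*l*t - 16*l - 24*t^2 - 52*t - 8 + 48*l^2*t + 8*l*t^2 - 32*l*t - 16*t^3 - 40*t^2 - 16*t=l^2*(48*t + 24) + l*(8*t^2 + 4*t) - 16*t^3 - 64*t^2 - 76*t - 24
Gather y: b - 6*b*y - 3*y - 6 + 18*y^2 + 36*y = b + 18*y^2 + y*(33 - 6*b) - 6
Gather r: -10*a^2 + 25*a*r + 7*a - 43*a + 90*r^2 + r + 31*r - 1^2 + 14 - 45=-10*a^2 - 36*a + 90*r^2 + r*(25*a + 32) - 32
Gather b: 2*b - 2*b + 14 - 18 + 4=0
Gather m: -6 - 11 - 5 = -22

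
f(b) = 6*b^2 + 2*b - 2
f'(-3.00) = -34.00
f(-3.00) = 46.00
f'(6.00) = 74.00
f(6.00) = 226.00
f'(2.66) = 33.92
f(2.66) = 45.77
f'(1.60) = 21.20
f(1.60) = 16.56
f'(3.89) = 48.68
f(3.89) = 96.57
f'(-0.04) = 1.52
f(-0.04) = -2.07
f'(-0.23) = -0.76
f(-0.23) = -2.14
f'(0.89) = 12.68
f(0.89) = 4.53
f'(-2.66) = -29.92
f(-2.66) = 35.13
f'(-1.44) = -15.28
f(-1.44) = 7.56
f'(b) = 12*b + 2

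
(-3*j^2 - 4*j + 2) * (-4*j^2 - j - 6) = 12*j^4 + 19*j^3 + 14*j^2 + 22*j - 12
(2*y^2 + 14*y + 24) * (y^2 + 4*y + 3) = 2*y^4 + 22*y^3 + 86*y^2 + 138*y + 72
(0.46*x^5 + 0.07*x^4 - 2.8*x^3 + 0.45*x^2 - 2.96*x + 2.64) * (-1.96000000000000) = -0.9016*x^5 - 0.1372*x^4 + 5.488*x^3 - 0.882*x^2 + 5.8016*x - 5.1744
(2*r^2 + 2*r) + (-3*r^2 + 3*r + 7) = -r^2 + 5*r + 7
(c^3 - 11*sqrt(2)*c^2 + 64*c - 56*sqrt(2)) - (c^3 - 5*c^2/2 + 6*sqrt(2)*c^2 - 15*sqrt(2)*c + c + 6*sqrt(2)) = -17*sqrt(2)*c^2 + 5*c^2/2 + 15*sqrt(2)*c + 63*c - 62*sqrt(2)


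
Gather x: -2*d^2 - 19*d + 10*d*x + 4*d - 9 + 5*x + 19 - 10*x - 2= -2*d^2 - 15*d + x*(10*d - 5) + 8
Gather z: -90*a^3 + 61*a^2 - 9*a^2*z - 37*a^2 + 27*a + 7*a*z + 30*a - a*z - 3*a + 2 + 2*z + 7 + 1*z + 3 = -90*a^3 + 24*a^2 + 54*a + z*(-9*a^2 + 6*a + 3) + 12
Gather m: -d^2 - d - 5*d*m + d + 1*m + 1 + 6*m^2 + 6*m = -d^2 + 6*m^2 + m*(7 - 5*d) + 1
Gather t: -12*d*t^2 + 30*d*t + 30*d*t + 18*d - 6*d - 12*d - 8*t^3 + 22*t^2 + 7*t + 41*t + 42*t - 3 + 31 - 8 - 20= -8*t^3 + t^2*(22 - 12*d) + t*(60*d + 90)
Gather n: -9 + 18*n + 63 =18*n + 54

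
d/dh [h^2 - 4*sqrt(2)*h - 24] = 2*h - 4*sqrt(2)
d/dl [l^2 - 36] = 2*l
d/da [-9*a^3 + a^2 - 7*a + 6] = -27*a^2 + 2*a - 7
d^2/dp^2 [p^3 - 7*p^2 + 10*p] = 6*p - 14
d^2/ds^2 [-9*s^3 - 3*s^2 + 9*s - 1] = -54*s - 6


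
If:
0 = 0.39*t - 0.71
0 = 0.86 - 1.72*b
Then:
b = 0.50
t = 1.82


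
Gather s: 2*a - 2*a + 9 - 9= 0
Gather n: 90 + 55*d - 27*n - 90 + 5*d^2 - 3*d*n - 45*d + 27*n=5*d^2 - 3*d*n + 10*d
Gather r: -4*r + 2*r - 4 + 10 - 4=2 - 2*r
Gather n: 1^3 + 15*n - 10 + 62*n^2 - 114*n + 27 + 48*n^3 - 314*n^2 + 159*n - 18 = 48*n^3 - 252*n^2 + 60*n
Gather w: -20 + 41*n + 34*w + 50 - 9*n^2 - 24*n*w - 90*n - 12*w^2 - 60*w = -9*n^2 - 49*n - 12*w^2 + w*(-24*n - 26) + 30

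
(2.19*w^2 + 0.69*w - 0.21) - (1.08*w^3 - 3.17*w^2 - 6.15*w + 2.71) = -1.08*w^3 + 5.36*w^2 + 6.84*w - 2.92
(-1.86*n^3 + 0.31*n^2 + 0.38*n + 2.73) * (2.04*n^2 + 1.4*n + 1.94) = -3.7944*n^5 - 1.9716*n^4 - 2.3992*n^3 + 6.7026*n^2 + 4.5592*n + 5.2962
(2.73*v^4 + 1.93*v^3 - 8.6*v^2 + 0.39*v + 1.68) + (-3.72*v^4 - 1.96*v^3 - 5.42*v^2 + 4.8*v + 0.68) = -0.99*v^4 - 0.03*v^3 - 14.02*v^2 + 5.19*v + 2.36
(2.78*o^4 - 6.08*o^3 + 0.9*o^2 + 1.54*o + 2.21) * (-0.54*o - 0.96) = -1.5012*o^5 + 0.614400000000001*o^4 + 5.3508*o^3 - 1.6956*o^2 - 2.6718*o - 2.1216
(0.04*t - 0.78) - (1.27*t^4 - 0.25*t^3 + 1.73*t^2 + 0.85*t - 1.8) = -1.27*t^4 + 0.25*t^3 - 1.73*t^2 - 0.81*t + 1.02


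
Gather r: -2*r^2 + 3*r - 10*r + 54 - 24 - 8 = -2*r^2 - 7*r + 22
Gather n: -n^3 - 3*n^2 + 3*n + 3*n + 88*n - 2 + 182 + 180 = -n^3 - 3*n^2 + 94*n + 360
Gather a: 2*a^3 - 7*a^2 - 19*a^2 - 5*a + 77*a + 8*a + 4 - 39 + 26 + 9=2*a^3 - 26*a^2 + 80*a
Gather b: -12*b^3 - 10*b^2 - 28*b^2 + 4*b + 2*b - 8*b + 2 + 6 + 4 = -12*b^3 - 38*b^2 - 2*b + 12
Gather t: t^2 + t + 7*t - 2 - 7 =t^2 + 8*t - 9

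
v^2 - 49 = (v - 7)*(v + 7)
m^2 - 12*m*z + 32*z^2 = (m - 8*z)*(m - 4*z)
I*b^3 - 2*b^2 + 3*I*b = b*(b + 3*I)*(I*b + 1)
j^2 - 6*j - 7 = (j - 7)*(j + 1)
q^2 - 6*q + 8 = (q - 4)*(q - 2)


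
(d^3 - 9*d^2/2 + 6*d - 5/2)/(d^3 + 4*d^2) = (2*d^3 - 9*d^2 + 12*d - 5)/(2*d^2*(d + 4))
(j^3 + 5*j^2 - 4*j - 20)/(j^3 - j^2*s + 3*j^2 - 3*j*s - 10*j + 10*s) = (-j - 2)/(-j + s)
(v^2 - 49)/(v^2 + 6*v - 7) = (v - 7)/(v - 1)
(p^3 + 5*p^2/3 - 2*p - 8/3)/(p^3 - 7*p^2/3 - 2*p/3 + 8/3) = (p + 2)/(p - 2)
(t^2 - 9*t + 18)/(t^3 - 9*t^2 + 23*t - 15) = (t - 6)/(t^2 - 6*t + 5)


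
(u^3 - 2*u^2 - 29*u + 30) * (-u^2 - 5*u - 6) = -u^5 - 3*u^4 + 33*u^3 + 127*u^2 + 24*u - 180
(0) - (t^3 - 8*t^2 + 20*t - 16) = -t^3 + 8*t^2 - 20*t + 16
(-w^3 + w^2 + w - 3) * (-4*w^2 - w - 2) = 4*w^5 - 3*w^4 - 3*w^3 + 9*w^2 + w + 6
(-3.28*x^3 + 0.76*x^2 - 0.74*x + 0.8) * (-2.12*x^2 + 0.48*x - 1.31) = 6.9536*x^5 - 3.1856*x^4 + 6.2304*x^3 - 3.0468*x^2 + 1.3534*x - 1.048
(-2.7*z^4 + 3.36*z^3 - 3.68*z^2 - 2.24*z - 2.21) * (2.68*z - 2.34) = -7.236*z^5 + 15.3228*z^4 - 17.7248*z^3 + 2.608*z^2 - 0.6812*z + 5.1714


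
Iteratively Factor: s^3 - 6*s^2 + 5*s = (s - 1)*(s^2 - 5*s) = s*(s - 1)*(s - 5)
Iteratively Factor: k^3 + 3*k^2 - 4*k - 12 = (k + 3)*(k^2 - 4) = (k + 2)*(k + 3)*(k - 2)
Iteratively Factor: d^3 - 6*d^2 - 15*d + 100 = (d - 5)*(d^2 - d - 20) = (d - 5)^2*(d + 4)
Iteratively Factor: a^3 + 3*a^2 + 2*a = (a + 1)*(a^2 + 2*a) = a*(a + 1)*(a + 2)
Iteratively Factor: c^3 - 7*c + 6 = (c - 1)*(c^2 + c - 6) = (c - 2)*(c - 1)*(c + 3)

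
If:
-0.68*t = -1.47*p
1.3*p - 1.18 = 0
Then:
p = 0.91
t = 1.96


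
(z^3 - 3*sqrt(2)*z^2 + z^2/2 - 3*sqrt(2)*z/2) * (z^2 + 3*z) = z^5 - 3*sqrt(2)*z^4 + 7*z^4/2 - 21*sqrt(2)*z^3/2 + 3*z^3/2 - 9*sqrt(2)*z^2/2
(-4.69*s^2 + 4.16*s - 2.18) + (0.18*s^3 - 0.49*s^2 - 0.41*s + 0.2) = 0.18*s^3 - 5.18*s^2 + 3.75*s - 1.98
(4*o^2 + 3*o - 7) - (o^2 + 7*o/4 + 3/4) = 3*o^2 + 5*o/4 - 31/4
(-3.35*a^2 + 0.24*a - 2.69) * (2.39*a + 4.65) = -8.0065*a^3 - 15.0039*a^2 - 5.3131*a - 12.5085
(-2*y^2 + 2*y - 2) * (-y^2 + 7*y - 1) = 2*y^4 - 16*y^3 + 18*y^2 - 16*y + 2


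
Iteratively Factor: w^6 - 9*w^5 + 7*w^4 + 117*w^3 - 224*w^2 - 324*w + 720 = (w - 3)*(w^5 - 6*w^4 - 11*w^3 + 84*w^2 + 28*w - 240) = (w - 3)*(w + 2)*(w^4 - 8*w^3 + 5*w^2 + 74*w - 120) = (w - 3)*(w - 2)*(w + 2)*(w^3 - 6*w^2 - 7*w + 60) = (w - 3)*(w - 2)*(w + 2)*(w + 3)*(w^2 - 9*w + 20) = (w - 4)*(w - 3)*(w - 2)*(w + 2)*(w + 3)*(w - 5)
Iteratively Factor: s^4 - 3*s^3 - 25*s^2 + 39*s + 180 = (s - 5)*(s^3 + 2*s^2 - 15*s - 36) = (s - 5)*(s + 3)*(s^2 - s - 12) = (s - 5)*(s + 3)^2*(s - 4)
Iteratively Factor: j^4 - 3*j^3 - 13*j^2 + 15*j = (j + 3)*(j^3 - 6*j^2 + 5*j) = (j - 1)*(j + 3)*(j^2 - 5*j) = (j - 5)*(j - 1)*(j + 3)*(j)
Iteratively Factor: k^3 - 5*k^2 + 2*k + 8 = (k + 1)*(k^2 - 6*k + 8) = (k - 4)*(k + 1)*(k - 2)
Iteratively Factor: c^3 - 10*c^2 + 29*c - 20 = (c - 1)*(c^2 - 9*c + 20) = (c - 5)*(c - 1)*(c - 4)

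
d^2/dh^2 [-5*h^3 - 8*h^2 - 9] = -30*h - 16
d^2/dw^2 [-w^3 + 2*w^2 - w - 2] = 4 - 6*w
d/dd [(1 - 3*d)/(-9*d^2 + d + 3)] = (27*d^2 - 3*d - (3*d - 1)*(18*d - 1) - 9)/(-9*d^2 + d + 3)^2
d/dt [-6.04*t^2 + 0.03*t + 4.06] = 0.03 - 12.08*t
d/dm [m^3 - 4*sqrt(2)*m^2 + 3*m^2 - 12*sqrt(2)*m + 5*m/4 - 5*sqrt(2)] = 3*m^2 - 8*sqrt(2)*m + 6*m - 12*sqrt(2) + 5/4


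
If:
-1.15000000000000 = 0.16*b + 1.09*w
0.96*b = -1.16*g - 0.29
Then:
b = -6.8125*w - 7.1875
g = 5.63793103448276*w + 5.69827586206897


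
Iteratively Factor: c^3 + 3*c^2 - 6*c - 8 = (c + 1)*(c^2 + 2*c - 8) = (c - 2)*(c + 1)*(c + 4)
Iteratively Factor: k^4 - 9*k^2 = (k + 3)*(k^3 - 3*k^2) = k*(k + 3)*(k^2 - 3*k) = k*(k - 3)*(k + 3)*(k)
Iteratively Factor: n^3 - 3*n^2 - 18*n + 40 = (n - 2)*(n^2 - n - 20) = (n - 5)*(n - 2)*(n + 4)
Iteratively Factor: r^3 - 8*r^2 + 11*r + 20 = (r - 4)*(r^2 - 4*r - 5) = (r - 4)*(r + 1)*(r - 5)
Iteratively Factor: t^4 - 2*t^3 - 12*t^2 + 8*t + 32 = (t + 2)*(t^3 - 4*t^2 - 4*t + 16) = (t - 2)*(t + 2)*(t^2 - 2*t - 8) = (t - 2)*(t + 2)^2*(t - 4)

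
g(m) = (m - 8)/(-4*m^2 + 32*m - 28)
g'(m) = (m - 8)*(8*m - 32)/(-4*m^2 + 32*m - 28)^2 + 1/(-4*m^2 + 32*m - 28) = (-m^2 + 8*m + 2*(m - 8)*(m - 4) - 7)/(4*(m^2 - 8*m + 7)^2)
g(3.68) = -0.12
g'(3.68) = 0.04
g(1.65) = -0.46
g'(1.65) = 0.69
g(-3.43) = 0.06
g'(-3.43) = 0.01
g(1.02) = -14.59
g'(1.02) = 729.17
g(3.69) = -0.12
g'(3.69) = 0.04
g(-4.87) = 0.05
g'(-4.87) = 0.01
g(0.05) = 0.30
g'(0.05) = 0.32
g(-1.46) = 0.11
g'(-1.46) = 0.05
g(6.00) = -0.10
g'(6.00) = -0.03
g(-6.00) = 0.04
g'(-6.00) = 0.01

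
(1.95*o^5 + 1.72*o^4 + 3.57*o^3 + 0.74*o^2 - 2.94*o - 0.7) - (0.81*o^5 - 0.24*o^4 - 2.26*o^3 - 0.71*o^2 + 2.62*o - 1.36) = 1.14*o^5 + 1.96*o^4 + 5.83*o^3 + 1.45*o^2 - 5.56*o + 0.66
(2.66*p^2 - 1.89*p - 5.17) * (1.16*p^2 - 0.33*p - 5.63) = 3.0856*p^4 - 3.0702*p^3 - 20.3493*p^2 + 12.3468*p + 29.1071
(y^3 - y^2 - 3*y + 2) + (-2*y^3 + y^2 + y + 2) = -y^3 - 2*y + 4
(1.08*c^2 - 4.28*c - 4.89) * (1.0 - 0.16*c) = -0.1728*c^3 + 1.7648*c^2 - 3.4976*c - 4.89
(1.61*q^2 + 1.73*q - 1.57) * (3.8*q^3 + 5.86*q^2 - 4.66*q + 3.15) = 6.118*q^5 + 16.0086*q^4 - 3.3308*q^3 - 12.1905*q^2 + 12.7657*q - 4.9455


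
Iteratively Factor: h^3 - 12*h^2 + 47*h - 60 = (h - 3)*(h^2 - 9*h + 20) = (h - 4)*(h - 3)*(h - 5)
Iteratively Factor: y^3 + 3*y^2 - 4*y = (y - 1)*(y^2 + 4*y) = y*(y - 1)*(y + 4)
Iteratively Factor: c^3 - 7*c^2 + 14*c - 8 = (c - 1)*(c^2 - 6*c + 8) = (c - 2)*(c - 1)*(c - 4)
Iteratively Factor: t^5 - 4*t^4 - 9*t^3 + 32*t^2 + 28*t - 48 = (t + 2)*(t^4 - 6*t^3 + 3*t^2 + 26*t - 24) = (t - 4)*(t + 2)*(t^3 - 2*t^2 - 5*t + 6) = (t - 4)*(t + 2)^2*(t^2 - 4*t + 3) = (t - 4)*(t - 1)*(t + 2)^2*(t - 3)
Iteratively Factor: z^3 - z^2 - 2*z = (z)*(z^2 - z - 2) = z*(z - 2)*(z + 1)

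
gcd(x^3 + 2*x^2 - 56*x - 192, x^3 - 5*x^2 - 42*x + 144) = x^2 - 2*x - 48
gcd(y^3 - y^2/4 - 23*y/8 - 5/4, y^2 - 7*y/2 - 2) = y + 1/2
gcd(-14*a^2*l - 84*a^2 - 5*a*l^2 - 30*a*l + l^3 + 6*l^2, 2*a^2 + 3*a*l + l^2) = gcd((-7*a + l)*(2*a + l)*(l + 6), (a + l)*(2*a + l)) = 2*a + l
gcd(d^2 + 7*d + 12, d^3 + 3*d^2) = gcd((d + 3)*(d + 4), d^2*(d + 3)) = d + 3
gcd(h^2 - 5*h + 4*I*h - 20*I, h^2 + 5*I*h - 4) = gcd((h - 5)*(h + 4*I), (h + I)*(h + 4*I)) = h + 4*I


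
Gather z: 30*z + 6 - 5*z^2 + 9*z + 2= -5*z^2 + 39*z + 8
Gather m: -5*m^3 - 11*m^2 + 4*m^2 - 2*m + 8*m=-5*m^3 - 7*m^2 + 6*m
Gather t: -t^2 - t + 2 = -t^2 - t + 2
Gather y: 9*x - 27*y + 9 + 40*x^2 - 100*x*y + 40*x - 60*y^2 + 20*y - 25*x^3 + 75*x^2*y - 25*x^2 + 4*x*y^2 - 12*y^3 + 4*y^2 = -25*x^3 + 15*x^2 + 49*x - 12*y^3 + y^2*(4*x - 56) + y*(75*x^2 - 100*x - 7) + 9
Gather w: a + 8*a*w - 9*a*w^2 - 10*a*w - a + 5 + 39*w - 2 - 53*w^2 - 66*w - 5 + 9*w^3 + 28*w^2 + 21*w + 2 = 9*w^3 + w^2*(-9*a - 25) + w*(-2*a - 6)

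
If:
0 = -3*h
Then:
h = 0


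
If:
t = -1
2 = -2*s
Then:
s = -1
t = -1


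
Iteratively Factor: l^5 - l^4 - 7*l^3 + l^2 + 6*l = (l - 1)*(l^4 - 7*l^2 - 6*l) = (l - 3)*(l - 1)*(l^3 + 3*l^2 + 2*l) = (l - 3)*(l - 1)*(l + 2)*(l^2 + l) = l*(l - 3)*(l - 1)*(l + 2)*(l + 1)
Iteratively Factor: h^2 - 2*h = (h)*(h - 2)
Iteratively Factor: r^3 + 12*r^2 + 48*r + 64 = (r + 4)*(r^2 + 8*r + 16) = (r + 4)^2*(r + 4)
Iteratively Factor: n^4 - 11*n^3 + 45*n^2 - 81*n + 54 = (n - 3)*(n^3 - 8*n^2 + 21*n - 18) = (n - 3)^2*(n^2 - 5*n + 6) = (n - 3)^3*(n - 2)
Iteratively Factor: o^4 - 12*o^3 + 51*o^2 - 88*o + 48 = (o - 3)*(o^3 - 9*o^2 + 24*o - 16) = (o - 4)*(o - 3)*(o^2 - 5*o + 4) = (o - 4)^2*(o - 3)*(o - 1)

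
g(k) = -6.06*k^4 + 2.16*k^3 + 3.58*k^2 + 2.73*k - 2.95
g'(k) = -24.24*k^3 + 6.48*k^2 + 7.16*k + 2.73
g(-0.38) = -3.72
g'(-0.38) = 2.28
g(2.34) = -130.98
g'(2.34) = -255.62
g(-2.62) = -309.92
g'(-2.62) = 464.40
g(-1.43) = -31.19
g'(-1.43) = 76.62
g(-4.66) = -3014.21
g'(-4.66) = 2563.04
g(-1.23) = -18.78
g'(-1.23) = 48.83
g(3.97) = -1305.88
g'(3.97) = -1383.43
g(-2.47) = -245.96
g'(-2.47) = 389.86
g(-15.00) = -313315.90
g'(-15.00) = 83163.33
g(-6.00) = -8210.77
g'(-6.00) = 5428.89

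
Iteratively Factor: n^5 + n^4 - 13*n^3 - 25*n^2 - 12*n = (n - 4)*(n^4 + 5*n^3 + 7*n^2 + 3*n) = (n - 4)*(n + 1)*(n^3 + 4*n^2 + 3*n) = n*(n - 4)*(n + 1)*(n^2 + 4*n + 3) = n*(n - 4)*(n + 1)*(n + 3)*(n + 1)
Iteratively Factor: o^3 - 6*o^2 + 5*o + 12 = (o + 1)*(o^2 - 7*o + 12) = (o - 3)*(o + 1)*(o - 4)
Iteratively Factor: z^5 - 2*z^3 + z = (z - 1)*(z^4 + z^3 - z^2 - z) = (z - 1)^2*(z^3 + 2*z^2 + z) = z*(z - 1)^2*(z^2 + 2*z + 1) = z*(z - 1)^2*(z + 1)*(z + 1)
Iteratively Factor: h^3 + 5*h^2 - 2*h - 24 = (h - 2)*(h^2 + 7*h + 12) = (h - 2)*(h + 3)*(h + 4)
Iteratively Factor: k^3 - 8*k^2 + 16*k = (k - 4)*(k^2 - 4*k) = k*(k - 4)*(k - 4)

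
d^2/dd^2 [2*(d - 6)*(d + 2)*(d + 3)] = 12*d - 4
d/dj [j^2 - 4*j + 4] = 2*j - 4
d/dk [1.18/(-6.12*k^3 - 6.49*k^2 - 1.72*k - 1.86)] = (21.6648*k^2 + 15.3164*k + 2.0296)/(6.12*k^3 + 6.49*k^2 + 1.72*k + 1.86)^2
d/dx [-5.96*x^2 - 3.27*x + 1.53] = -11.92*x - 3.27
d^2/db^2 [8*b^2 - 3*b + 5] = 16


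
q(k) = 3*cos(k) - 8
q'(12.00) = 1.61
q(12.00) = -5.47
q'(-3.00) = 0.42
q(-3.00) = -10.97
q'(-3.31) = -0.50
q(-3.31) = -10.96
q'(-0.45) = 1.30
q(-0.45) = -5.30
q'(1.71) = -2.97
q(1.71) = -8.42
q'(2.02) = -2.70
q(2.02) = -9.30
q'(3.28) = 0.41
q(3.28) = -10.97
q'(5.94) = 1.01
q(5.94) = -5.17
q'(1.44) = -2.97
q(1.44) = -7.61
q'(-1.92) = 2.82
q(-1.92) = -9.03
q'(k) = -3*sin(k)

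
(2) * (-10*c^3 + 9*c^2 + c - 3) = -20*c^3 + 18*c^2 + 2*c - 6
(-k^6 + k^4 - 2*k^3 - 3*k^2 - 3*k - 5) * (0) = 0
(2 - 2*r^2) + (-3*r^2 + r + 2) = -5*r^2 + r + 4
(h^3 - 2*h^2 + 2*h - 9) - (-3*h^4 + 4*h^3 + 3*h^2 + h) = 3*h^4 - 3*h^3 - 5*h^2 + h - 9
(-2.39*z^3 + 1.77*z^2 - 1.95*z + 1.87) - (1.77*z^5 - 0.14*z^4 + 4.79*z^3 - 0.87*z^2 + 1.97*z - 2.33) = -1.77*z^5 + 0.14*z^4 - 7.18*z^3 + 2.64*z^2 - 3.92*z + 4.2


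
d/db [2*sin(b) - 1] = 2*cos(b)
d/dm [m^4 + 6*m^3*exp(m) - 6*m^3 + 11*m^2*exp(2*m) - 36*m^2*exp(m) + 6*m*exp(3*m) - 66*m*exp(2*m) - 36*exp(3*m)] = 6*m^3*exp(m) + 4*m^3 + 22*m^2*exp(2*m) - 18*m^2*exp(m) - 18*m^2 + 18*m*exp(3*m) - 110*m*exp(2*m) - 72*m*exp(m) - 102*exp(3*m) - 66*exp(2*m)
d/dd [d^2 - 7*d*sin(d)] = -7*d*cos(d) + 2*d - 7*sin(d)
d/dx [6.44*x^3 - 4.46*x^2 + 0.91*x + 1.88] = 19.32*x^2 - 8.92*x + 0.91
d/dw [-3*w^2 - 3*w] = -6*w - 3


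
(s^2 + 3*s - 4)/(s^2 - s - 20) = (s - 1)/(s - 5)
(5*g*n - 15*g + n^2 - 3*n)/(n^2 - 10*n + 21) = (5*g + n)/(n - 7)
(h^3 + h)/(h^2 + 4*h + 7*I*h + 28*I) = (h^3 + h)/(h^2 + h*(4 + 7*I) + 28*I)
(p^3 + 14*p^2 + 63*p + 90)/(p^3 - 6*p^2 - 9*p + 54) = (p^2 + 11*p + 30)/(p^2 - 9*p + 18)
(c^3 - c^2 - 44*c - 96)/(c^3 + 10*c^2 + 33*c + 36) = (c - 8)/(c + 3)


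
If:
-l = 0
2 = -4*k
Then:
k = -1/2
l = 0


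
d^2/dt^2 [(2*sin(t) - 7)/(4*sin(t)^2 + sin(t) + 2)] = (-32*sin(t)^5 + 456*sin(t)^4 + 244*sin(t)^3 - 885*sin(t)^2 - 286*sin(t) + 90)/(4*sin(t)^2 + sin(t) + 2)^3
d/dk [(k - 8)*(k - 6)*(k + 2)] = 3*k^2 - 24*k + 20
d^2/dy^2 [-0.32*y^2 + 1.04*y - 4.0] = -0.640000000000000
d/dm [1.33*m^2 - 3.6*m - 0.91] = 2.66*m - 3.6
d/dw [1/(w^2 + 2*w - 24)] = 2*(-w - 1)/(w^2 + 2*w - 24)^2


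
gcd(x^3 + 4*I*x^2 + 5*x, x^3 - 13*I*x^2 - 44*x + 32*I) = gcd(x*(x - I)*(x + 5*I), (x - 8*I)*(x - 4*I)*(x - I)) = x - I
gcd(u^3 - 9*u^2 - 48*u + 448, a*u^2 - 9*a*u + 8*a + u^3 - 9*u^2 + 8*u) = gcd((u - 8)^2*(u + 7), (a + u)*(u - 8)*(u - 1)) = u - 8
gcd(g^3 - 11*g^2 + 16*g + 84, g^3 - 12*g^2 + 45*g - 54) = g - 6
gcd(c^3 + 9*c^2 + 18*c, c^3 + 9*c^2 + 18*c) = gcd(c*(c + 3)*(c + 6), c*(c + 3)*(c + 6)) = c^3 + 9*c^2 + 18*c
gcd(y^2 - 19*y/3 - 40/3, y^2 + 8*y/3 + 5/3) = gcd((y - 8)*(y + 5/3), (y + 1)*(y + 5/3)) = y + 5/3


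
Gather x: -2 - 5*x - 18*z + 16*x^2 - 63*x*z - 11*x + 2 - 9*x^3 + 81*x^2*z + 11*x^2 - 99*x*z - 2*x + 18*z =-9*x^3 + x^2*(81*z + 27) + x*(-162*z - 18)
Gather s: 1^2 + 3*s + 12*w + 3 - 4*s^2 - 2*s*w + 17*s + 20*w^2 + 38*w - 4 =-4*s^2 + s*(20 - 2*w) + 20*w^2 + 50*w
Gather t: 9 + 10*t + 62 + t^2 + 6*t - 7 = t^2 + 16*t + 64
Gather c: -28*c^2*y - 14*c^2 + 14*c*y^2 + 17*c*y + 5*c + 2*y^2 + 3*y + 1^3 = c^2*(-28*y - 14) + c*(14*y^2 + 17*y + 5) + 2*y^2 + 3*y + 1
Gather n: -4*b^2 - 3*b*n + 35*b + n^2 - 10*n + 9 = -4*b^2 + 35*b + n^2 + n*(-3*b - 10) + 9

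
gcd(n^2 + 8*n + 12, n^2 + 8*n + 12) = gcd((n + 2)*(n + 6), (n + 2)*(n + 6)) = n^2 + 8*n + 12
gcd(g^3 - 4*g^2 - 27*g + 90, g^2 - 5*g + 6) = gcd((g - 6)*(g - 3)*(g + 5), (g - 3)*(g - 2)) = g - 3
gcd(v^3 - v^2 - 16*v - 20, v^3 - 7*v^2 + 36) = v + 2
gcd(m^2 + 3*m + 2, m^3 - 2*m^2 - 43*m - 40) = m + 1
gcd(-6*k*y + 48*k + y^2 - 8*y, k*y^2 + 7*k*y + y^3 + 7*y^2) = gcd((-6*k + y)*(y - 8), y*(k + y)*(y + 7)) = 1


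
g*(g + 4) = g^2 + 4*g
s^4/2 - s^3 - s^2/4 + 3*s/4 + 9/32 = (s/2 + 1/4)*(s - 3/2)^2*(s + 1/2)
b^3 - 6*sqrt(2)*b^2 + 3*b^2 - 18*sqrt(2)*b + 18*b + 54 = (b + 3)*(b - 3*sqrt(2))^2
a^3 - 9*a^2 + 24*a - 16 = (a - 4)^2*(a - 1)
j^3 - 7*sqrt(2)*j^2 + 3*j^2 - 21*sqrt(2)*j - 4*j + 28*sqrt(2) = (j - 1)*(j + 4)*(j - 7*sqrt(2))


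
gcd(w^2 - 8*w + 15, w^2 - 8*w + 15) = w^2 - 8*w + 15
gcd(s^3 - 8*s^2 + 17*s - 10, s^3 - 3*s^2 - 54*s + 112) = s - 2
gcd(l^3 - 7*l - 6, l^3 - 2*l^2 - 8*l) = l + 2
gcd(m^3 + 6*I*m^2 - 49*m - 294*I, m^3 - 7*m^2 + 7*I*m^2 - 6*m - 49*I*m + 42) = m^2 + m*(-7 + 6*I) - 42*I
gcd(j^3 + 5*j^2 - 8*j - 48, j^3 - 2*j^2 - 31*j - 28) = j + 4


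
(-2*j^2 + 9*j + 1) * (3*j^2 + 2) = -6*j^4 + 27*j^3 - j^2 + 18*j + 2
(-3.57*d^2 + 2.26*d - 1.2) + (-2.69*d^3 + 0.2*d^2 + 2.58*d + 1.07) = -2.69*d^3 - 3.37*d^2 + 4.84*d - 0.13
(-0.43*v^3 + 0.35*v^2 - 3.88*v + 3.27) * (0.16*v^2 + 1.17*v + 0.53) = -0.0688*v^5 - 0.4471*v^4 - 0.4392*v^3 - 3.8309*v^2 + 1.7695*v + 1.7331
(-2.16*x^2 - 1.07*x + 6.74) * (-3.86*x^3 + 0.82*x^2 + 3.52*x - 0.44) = 8.3376*x^5 + 2.359*x^4 - 34.497*x^3 + 2.7108*x^2 + 24.1956*x - 2.9656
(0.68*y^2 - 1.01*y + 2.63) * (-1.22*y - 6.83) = -0.8296*y^3 - 3.4122*y^2 + 3.6897*y - 17.9629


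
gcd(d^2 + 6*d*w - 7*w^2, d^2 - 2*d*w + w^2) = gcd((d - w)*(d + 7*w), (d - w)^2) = -d + w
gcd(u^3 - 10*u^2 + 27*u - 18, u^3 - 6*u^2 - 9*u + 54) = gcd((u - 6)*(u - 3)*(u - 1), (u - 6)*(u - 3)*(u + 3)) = u^2 - 9*u + 18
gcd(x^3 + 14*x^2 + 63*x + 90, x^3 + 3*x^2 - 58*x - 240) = x^2 + 11*x + 30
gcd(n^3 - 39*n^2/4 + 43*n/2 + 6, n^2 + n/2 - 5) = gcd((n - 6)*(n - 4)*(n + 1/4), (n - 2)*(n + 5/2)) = 1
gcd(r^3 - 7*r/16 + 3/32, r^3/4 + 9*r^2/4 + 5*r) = 1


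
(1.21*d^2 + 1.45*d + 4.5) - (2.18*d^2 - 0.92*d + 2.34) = -0.97*d^2 + 2.37*d + 2.16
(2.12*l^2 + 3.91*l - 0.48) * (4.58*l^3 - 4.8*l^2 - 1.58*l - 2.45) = 9.7096*l^5 + 7.7318*l^4 - 24.316*l^3 - 9.0678*l^2 - 8.8211*l + 1.176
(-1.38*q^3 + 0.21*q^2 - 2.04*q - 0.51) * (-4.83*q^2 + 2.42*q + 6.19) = 6.6654*q^5 - 4.3539*q^4 + 1.8192*q^3 - 1.1736*q^2 - 13.8618*q - 3.1569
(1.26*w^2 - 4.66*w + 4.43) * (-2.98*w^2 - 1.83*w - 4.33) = -3.7548*w^4 + 11.581*w^3 - 10.1294*w^2 + 12.0709*w - 19.1819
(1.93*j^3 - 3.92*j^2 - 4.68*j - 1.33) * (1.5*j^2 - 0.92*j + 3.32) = 2.895*j^5 - 7.6556*j^4 + 2.994*j^3 - 10.7038*j^2 - 14.314*j - 4.4156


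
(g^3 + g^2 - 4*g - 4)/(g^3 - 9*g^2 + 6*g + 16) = (g + 2)/(g - 8)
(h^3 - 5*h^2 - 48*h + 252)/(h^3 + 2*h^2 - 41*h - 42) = (h - 6)/(h + 1)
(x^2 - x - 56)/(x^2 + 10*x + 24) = (x^2 - x - 56)/(x^2 + 10*x + 24)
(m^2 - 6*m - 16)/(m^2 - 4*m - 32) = (m + 2)/(m + 4)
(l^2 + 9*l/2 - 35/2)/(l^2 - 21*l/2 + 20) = (l + 7)/(l - 8)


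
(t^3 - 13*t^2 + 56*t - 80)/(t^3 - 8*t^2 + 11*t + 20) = (t - 4)/(t + 1)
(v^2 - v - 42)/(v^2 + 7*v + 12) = (v^2 - v - 42)/(v^2 + 7*v + 12)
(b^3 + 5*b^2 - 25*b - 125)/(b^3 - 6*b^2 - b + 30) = (b^2 + 10*b + 25)/(b^2 - b - 6)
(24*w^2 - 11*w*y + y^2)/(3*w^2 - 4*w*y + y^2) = (-8*w + y)/(-w + y)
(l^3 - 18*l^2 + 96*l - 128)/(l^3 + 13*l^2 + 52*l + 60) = (l^3 - 18*l^2 + 96*l - 128)/(l^3 + 13*l^2 + 52*l + 60)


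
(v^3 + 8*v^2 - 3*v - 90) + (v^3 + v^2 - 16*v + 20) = 2*v^3 + 9*v^2 - 19*v - 70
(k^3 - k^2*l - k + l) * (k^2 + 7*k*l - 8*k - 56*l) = k^5 + 6*k^4*l - 8*k^4 - 7*k^3*l^2 - 48*k^3*l - k^3 + 56*k^2*l^2 - 6*k^2*l + 8*k^2 + 7*k*l^2 + 48*k*l - 56*l^2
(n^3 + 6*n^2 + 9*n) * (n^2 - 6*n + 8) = n^5 - 19*n^3 - 6*n^2 + 72*n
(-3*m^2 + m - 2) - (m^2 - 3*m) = -4*m^2 + 4*m - 2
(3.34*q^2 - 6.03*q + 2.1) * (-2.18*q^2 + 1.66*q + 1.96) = -7.2812*q^4 + 18.6898*q^3 - 8.0414*q^2 - 8.3328*q + 4.116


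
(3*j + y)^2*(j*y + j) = 9*j^3*y + 9*j^3 + 6*j^2*y^2 + 6*j^2*y + j*y^3 + j*y^2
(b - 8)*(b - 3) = b^2 - 11*b + 24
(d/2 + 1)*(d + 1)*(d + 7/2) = d^3/2 + 13*d^2/4 + 25*d/4 + 7/2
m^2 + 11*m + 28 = (m + 4)*(m + 7)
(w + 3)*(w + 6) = w^2 + 9*w + 18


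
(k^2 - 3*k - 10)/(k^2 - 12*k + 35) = (k + 2)/(k - 7)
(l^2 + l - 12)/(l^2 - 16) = (l - 3)/(l - 4)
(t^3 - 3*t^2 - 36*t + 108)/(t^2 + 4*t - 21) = (t^2 - 36)/(t + 7)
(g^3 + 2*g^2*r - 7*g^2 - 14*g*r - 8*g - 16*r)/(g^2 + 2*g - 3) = (g^3 + 2*g^2*r - 7*g^2 - 14*g*r - 8*g - 16*r)/(g^2 + 2*g - 3)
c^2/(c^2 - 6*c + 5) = c^2/(c^2 - 6*c + 5)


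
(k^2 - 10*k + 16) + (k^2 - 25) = 2*k^2 - 10*k - 9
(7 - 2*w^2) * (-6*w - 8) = 12*w^3 + 16*w^2 - 42*w - 56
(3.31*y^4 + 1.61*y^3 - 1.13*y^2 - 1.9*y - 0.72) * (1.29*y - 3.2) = 4.2699*y^5 - 8.5151*y^4 - 6.6097*y^3 + 1.165*y^2 + 5.1512*y + 2.304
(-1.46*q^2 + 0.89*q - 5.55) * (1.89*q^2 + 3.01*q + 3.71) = -2.7594*q^4 - 2.7125*q^3 - 13.2272*q^2 - 13.4036*q - 20.5905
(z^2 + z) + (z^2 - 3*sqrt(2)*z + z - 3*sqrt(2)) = 2*z^2 - 3*sqrt(2)*z + 2*z - 3*sqrt(2)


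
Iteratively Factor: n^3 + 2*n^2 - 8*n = (n)*(n^2 + 2*n - 8) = n*(n + 4)*(n - 2)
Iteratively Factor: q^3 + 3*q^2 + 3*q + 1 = (q + 1)*(q^2 + 2*q + 1) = (q + 1)^2*(q + 1)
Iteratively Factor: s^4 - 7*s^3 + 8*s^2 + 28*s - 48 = (s - 2)*(s^3 - 5*s^2 - 2*s + 24) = (s - 2)*(s + 2)*(s^2 - 7*s + 12) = (s - 3)*(s - 2)*(s + 2)*(s - 4)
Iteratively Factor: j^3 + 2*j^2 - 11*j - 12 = (j - 3)*(j^2 + 5*j + 4) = (j - 3)*(j + 1)*(j + 4)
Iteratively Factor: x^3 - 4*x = (x)*(x^2 - 4) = x*(x + 2)*(x - 2)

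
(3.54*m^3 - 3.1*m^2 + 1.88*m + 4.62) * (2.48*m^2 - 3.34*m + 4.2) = 8.7792*m^5 - 19.5116*m^4 + 29.8844*m^3 - 7.8416*m^2 - 7.5348*m + 19.404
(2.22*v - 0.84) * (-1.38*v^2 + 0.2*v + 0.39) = -3.0636*v^3 + 1.6032*v^2 + 0.6978*v - 0.3276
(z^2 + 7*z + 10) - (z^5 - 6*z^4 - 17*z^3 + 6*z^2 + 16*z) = -z^5 + 6*z^4 + 17*z^3 - 5*z^2 - 9*z + 10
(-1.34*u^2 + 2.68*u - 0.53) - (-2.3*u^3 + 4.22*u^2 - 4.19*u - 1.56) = 2.3*u^3 - 5.56*u^2 + 6.87*u + 1.03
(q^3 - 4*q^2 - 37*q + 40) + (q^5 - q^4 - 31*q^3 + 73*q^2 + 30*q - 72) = q^5 - q^4 - 30*q^3 + 69*q^2 - 7*q - 32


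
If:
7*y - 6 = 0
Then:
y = 6/7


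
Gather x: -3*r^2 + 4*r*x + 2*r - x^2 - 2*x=-3*r^2 + 2*r - x^2 + x*(4*r - 2)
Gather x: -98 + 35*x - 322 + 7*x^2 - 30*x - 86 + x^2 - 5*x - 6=8*x^2 - 512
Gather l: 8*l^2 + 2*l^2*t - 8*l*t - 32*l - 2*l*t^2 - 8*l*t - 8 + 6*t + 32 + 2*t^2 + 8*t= l^2*(2*t + 8) + l*(-2*t^2 - 16*t - 32) + 2*t^2 + 14*t + 24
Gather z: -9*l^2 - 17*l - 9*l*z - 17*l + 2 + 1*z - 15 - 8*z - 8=-9*l^2 - 34*l + z*(-9*l - 7) - 21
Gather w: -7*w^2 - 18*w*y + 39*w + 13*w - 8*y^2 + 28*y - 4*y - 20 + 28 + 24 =-7*w^2 + w*(52 - 18*y) - 8*y^2 + 24*y + 32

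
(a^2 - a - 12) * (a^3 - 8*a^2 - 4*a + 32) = a^5 - 9*a^4 - 8*a^3 + 132*a^2 + 16*a - 384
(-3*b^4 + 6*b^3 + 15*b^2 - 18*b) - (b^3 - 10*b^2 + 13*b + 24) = -3*b^4 + 5*b^3 + 25*b^2 - 31*b - 24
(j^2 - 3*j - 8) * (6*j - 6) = 6*j^3 - 24*j^2 - 30*j + 48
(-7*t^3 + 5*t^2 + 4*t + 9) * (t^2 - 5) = -7*t^5 + 5*t^4 + 39*t^3 - 16*t^2 - 20*t - 45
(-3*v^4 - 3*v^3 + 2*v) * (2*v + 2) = -6*v^5 - 12*v^4 - 6*v^3 + 4*v^2 + 4*v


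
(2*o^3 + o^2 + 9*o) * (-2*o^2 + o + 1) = -4*o^5 - 15*o^3 + 10*o^2 + 9*o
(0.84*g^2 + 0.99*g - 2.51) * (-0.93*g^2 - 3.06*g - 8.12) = -0.7812*g^4 - 3.4911*g^3 - 7.5159*g^2 - 0.358199999999999*g + 20.3812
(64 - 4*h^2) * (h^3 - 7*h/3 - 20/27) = -4*h^5 + 220*h^3/3 + 80*h^2/27 - 448*h/3 - 1280/27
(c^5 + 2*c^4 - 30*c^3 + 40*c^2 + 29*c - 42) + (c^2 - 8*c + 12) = c^5 + 2*c^4 - 30*c^3 + 41*c^2 + 21*c - 30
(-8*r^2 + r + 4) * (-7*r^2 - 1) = 56*r^4 - 7*r^3 - 20*r^2 - r - 4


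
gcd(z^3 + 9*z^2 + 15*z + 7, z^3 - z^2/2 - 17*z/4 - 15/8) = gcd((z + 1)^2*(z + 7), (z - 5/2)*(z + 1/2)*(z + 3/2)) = 1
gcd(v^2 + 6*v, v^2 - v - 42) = v + 6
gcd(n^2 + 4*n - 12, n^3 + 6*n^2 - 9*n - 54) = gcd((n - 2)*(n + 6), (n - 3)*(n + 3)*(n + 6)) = n + 6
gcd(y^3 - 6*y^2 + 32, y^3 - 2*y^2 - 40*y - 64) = y + 2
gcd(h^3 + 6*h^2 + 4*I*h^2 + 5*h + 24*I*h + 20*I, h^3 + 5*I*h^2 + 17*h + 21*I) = 1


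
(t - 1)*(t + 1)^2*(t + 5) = t^4 + 6*t^3 + 4*t^2 - 6*t - 5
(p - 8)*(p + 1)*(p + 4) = p^3 - 3*p^2 - 36*p - 32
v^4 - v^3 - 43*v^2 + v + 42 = (v - 7)*(v - 1)*(v + 1)*(v + 6)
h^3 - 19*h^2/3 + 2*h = h*(h - 6)*(h - 1/3)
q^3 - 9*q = q*(q - 3)*(q + 3)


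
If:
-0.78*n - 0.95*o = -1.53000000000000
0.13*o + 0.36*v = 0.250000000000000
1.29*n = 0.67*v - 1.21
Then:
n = -1.04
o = 2.46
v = -0.20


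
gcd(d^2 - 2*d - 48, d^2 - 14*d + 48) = d - 8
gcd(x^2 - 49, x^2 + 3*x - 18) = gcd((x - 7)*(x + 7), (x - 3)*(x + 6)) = 1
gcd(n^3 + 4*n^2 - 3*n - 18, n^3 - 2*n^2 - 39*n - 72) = n^2 + 6*n + 9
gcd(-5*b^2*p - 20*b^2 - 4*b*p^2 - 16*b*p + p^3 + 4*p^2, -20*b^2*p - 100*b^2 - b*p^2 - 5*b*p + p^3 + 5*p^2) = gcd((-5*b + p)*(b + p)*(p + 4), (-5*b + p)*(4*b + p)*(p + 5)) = -5*b + p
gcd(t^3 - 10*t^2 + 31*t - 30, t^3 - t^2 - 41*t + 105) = t^2 - 8*t + 15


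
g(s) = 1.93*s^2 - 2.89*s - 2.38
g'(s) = 3.86*s - 2.89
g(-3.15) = 25.87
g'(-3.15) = -15.05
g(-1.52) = 6.47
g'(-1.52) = -8.76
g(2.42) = 1.93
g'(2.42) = 6.45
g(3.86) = 15.22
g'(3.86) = 12.01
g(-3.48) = 31.05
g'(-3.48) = -16.32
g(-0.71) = 0.64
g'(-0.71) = -5.63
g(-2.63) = 18.57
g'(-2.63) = -13.04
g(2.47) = 2.26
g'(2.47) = 6.64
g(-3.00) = 23.66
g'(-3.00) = -14.47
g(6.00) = 49.76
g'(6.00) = 20.27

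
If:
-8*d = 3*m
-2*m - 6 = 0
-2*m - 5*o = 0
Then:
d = 9/8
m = -3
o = 6/5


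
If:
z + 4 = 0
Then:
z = -4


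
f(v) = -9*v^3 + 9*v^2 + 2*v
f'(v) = -27*v^2 + 18*v + 2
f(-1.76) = 73.42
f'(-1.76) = -113.32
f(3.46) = -258.13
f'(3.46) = -258.95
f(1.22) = -0.51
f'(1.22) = -16.23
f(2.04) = -34.87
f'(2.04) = -73.64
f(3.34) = -228.26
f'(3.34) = -239.08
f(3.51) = -271.29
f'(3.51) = -267.46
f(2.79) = -119.82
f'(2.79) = -157.95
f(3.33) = -225.87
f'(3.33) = -237.46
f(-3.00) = 318.00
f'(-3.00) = -295.00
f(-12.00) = 16824.00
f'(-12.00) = -4102.00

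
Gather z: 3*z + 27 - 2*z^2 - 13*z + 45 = -2*z^2 - 10*z + 72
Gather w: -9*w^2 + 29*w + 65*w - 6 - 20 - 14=-9*w^2 + 94*w - 40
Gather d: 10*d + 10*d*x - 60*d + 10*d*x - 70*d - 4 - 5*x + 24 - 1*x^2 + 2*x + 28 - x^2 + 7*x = d*(20*x - 120) - 2*x^2 + 4*x + 48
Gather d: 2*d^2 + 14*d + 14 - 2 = 2*d^2 + 14*d + 12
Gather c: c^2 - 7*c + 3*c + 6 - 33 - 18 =c^2 - 4*c - 45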